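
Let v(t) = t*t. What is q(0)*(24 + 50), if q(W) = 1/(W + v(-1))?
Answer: 74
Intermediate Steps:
v(t) = t**2
q(W) = 1/(1 + W) (q(W) = 1/(W + (-1)**2) = 1/(W + 1) = 1/(1 + W))
q(0)*(24 + 50) = (24 + 50)/(1 + 0) = 74/1 = 1*74 = 74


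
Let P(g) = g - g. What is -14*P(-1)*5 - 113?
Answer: -113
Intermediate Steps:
P(g) = 0
-14*P(-1)*5 - 113 = -14*0*5 - 113 = 0*5 - 113 = 0 - 113 = -113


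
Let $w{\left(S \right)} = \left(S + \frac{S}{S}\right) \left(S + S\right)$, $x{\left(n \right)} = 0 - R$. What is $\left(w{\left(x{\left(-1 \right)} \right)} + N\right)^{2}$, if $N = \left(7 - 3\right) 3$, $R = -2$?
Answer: $576$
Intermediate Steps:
$x{\left(n \right)} = 2$ ($x{\left(n \right)} = 0 - -2 = 0 + 2 = 2$)
$w{\left(S \right)} = 2 S \left(1 + S\right)$ ($w{\left(S \right)} = \left(S + 1\right) 2 S = \left(1 + S\right) 2 S = 2 S \left(1 + S\right)$)
$N = 12$ ($N = 4 \cdot 3 = 12$)
$\left(w{\left(x{\left(-1 \right)} \right)} + N\right)^{2} = \left(2 \cdot 2 \left(1 + 2\right) + 12\right)^{2} = \left(2 \cdot 2 \cdot 3 + 12\right)^{2} = \left(12 + 12\right)^{2} = 24^{2} = 576$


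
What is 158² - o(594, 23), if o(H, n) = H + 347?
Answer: 24023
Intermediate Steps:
o(H, n) = 347 + H
158² - o(594, 23) = 158² - (347 + 594) = 24964 - 1*941 = 24964 - 941 = 24023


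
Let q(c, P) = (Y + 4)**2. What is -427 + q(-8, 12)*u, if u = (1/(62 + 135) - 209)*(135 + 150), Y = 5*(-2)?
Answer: -422508839/197 ≈ -2.1447e+6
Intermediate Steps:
Y = -10
u = -11734020/197 (u = (1/197 - 209)*285 = -41172/197*285 = -11734020/197 ≈ -59564.)
q(c, P) = 36 (q(c, P) = (-10 + 4)**2 = (-6)**2 = 36)
-427 + q(-8, 12)*u = -427 + 36*(-11734020/197) = -427 - 422424720/197 = -422508839/197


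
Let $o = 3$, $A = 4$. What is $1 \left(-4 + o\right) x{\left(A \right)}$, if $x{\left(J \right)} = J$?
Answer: $-4$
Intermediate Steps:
$1 \left(-4 + o\right) x{\left(A \right)} = 1 \left(-4 + 3\right) 4 = 1 \left(-1\right) 4 = \left(-1\right) 4 = -4$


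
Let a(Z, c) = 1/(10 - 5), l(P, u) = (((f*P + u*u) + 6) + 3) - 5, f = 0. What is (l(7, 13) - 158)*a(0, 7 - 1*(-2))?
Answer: 3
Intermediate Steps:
l(P, u) = 4 + u² (l(P, u) = (((0*P + u*u) + 6) + 3) - 5 = (((0 + u²) + 6) + 3) - 5 = ((u² + 6) + 3) - 5 = ((6 + u²) + 3) - 5 = (9 + u²) - 5 = 4 + u²)
a(Z, c) = ⅕ (a(Z, c) = 1/5 = ⅕)
(l(7, 13) - 158)*a(0, 7 - 1*(-2)) = ((4 + 13²) - 158)*(⅕) = ((4 + 169) - 158)*(⅕) = (173 - 158)*(⅕) = 15*(⅕) = 3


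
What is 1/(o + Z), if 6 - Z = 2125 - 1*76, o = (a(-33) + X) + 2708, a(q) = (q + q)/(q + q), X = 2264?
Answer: 1/2930 ≈ 0.00034130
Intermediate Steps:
a(q) = 1 (a(q) = (2*q)/((2*q)) = (2*q)*(1/(2*q)) = 1)
o = 4973 (o = (1 + 2264) + 2708 = 2265 + 2708 = 4973)
Z = -2043 (Z = 6 - (2125 - 1*76) = 6 - (2125 - 76) = 6 - 1*2049 = 6 - 2049 = -2043)
1/(o + Z) = 1/(4973 - 2043) = 1/2930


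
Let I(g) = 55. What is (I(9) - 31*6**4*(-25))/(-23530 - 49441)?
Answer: -1004455/72971 ≈ -13.765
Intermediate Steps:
(I(9) - 31*6**4*(-25))/(-23530 - 49441) = (55 - 31*6**4*(-25))/(-23530 - 49441) = (55 - 31*1296*(-25))/(-72971) = (55 - 40176*(-25))*(-1/72971) = (55 + 1004400)*(-1/72971) = 1004455*(-1/72971) = -1004455/72971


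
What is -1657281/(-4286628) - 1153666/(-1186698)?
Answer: 384001612577/282607381908 ≈ 1.3588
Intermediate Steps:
-1657281/(-4286628) - 1153666/(-1186698) = -1657281*(-1/4286628) - 1153666*(-1/1186698) = 552427/1428876 + 576833/593349 = 384001612577/282607381908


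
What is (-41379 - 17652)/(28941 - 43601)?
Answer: 59031/14660 ≈ 4.0267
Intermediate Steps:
(-41379 - 17652)/(28941 - 43601) = -59031/(-14660) = -59031*(-1/14660) = 59031/14660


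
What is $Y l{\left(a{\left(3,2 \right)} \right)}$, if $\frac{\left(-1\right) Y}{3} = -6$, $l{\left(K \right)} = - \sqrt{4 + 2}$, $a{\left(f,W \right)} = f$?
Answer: $- 18 \sqrt{6} \approx -44.091$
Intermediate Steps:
$l{\left(K \right)} = - \sqrt{6}$
$Y = 18$ ($Y = \left(-3\right) \left(-6\right) = 18$)
$Y l{\left(a{\left(3,2 \right)} \right)} = 18 \left(- \sqrt{6}\right) = - 18 \sqrt{6}$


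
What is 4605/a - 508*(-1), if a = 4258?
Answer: 2167669/4258 ≈ 509.08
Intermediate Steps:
4605/a - 508*(-1) = 4605/4258 - 508*(-1) = 4605*(1/4258) + 508 = 4605/4258 + 508 = 2167669/4258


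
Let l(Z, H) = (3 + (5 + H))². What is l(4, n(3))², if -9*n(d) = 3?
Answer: 279841/81 ≈ 3454.8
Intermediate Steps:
n(d) = -⅓ (n(d) = -⅑*3 = -⅓)
l(Z, H) = (8 + H)²
l(4, n(3))² = ((8 - ⅓)²)² = ((23/3)²)² = (529/9)² = 279841/81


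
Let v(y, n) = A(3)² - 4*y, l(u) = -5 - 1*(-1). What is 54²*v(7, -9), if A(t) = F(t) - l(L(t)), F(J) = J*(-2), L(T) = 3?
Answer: -69984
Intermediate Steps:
F(J) = -2*J
l(u) = -4 (l(u) = -5 + 1 = -4)
A(t) = 4 - 2*t (A(t) = -2*t - 1*(-4) = -2*t + 4 = 4 - 2*t)
v(y, n) = 4 - 4*y (v(y, n) = (4 - 2*3)² - 4*y = (4 - 6)² - 4*y = (-2)² - 4*y = 4 - 4*y)
54²*v(7, -9) = 54²*(4 - 4*7) = 2916*(4 - 28) = 2916*(-24) = -69984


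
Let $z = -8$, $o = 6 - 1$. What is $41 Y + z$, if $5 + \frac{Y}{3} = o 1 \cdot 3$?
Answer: $1222$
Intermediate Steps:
$o = 5$ ($o = 6 - 1 = 5$)
$Y = 30$ ($Y = -15 + 3 \cdot 5 \cdot 1 \cdot 3 = -15 + 3 \cdot 5 \cdot 3 = -15 + 3 \cdot 15 = -15 + 45 = 30$)
$41 Y + z = 41 \cdot 30 - 8 = 1230 - 8 = 1222$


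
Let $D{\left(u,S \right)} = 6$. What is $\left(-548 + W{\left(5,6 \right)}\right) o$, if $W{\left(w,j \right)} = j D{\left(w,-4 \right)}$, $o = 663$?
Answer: $-339456$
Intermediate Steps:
$W{\left(w,j \right)} = 6 j$ ($W{\left(w,j \right)} = j 6 = 6 j$)
$\left(-548 + W{\left(5,6 \right)}\right) o = \left(-548 + 6 \cdot 6\right) 663 = \left(-548 + 36\right) 663 = \left(-512\right) 663 = -339456$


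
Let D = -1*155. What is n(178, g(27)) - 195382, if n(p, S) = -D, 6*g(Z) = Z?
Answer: -195227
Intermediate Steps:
D = -155
g(Z) = Z/6
n(p, S) = 155 (n(p, S) = -1*(-155) = 155)
n(178, g(27)) - 195382 = 155 - 195382 = -195227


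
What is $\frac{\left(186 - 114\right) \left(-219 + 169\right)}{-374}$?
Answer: $\frac{1800}{187} \approx 9.6257$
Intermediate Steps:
$\frac{\left(186 - 114\right) \left(-219 + 169\right)}{-374} = 72 \left(-50\right) \left(- \frac{1}{374}\right) = \left(-3600\right) \left(- \frac{1}{374}\right) = \frac{1800}{187}$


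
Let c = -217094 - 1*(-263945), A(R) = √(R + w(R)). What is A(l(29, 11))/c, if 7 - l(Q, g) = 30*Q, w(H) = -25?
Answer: 2*I*√222/46851 ≈ 0.00063604*I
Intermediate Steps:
l(Q, g) = 7 - 30*Q
A(R) = √(-25 + R) (A(R) = √(R - 25) = √(-25 + R))
c = 46851 (c = -217094 + 263945 = 46851)
A(l(29, 11))/c = √(-25 + (7 - 30*29))/46851 = √(-25 + (7 - 870))*(1/46851) = √(-25 - 863)*(1/46851) = √(-888)*(1/46851) = (2*I*√222)*(1/46851) = 2*I*√222/46851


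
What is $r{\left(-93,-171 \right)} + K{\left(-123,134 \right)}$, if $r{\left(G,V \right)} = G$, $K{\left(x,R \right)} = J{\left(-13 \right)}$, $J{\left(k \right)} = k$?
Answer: $-106$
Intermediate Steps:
$K{\left(x,R \right)} = -13$
$r{\left(-93,-171 \right)} + K{\left(-123,134 \right)} = -93 - 13 = -106$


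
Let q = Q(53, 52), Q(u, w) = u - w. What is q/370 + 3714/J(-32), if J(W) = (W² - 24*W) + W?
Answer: 68797/32560 ≈ 2.1129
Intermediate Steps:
q = 1 (q = 53 - 1*52 = 53 - 52 = 1)
J(W) = W² - 23*W
q/370 + 3714/J(-32) = 1/370 + 3714/((-32*(-23 - 32))) = 1*(1/370) + 3714/((-32*(-55))) = 1/370 + 3714/1760 = 1/370 + 3714*(1/1760) = 1/370 + 1857/880 = 68797/32560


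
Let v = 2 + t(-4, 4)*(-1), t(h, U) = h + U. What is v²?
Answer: 4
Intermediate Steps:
t(h, U) = U + h
v = 2 (v = 2 + (4 - 4)*(-1) = 2 + 0*(-1) = 2 + 0 = 2)
v² = 2² = 4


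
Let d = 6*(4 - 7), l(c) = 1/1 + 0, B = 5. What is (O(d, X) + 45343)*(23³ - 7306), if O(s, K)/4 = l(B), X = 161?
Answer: 220431767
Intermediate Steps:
l(c) = 1 (l(c) = 1 + 0 = 1)
d = -18 (d = 6*(-3) = -18)
O(s, K) = 4 (O(s, K) = 4*1 = 4)
(O(d, X) + 45343)*(23³ - 7306) = (4 + 45343)*(23³ - 7306) = 45347*(12167 - 7306) = 45347*4861 = 220431767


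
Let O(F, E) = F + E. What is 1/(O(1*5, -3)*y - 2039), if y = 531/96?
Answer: -16/32447 ≈ -0.00049311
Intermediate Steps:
O(F, E) = E + F
y = 177/32 (y = 531*(1/96) = 177/32 ≈ 5.5313)
1/(O(1*5, -3)*y - 2039) = 1/((-3 + 1*5)*(177/32) - 2039) = 1/((-3 + 5)*(177/32) - 2039) = 1/(2*(177/32) - 2039) = 1/(177/16 - 2039) = 1/(-32447/16) = -16/32447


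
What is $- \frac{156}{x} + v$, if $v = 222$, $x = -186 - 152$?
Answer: $\frac{2892}{13} \approx 222.46$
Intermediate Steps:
$x = -338$
$- \frac{156}{x} + v = - \frac{156}{-338} + 222 = - \frac{156 \left(-1\right)}{338} + 222 = \left(-1\right) \left(- \frac{6}{13}\right) + 222 = \frac{6}{13} + 222 = \frac{2892}{13}$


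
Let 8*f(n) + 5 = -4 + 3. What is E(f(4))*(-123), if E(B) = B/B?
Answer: -123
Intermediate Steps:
f(n) = -¾ (f(n) = -5/8 + (-4 + 3)/8 = -5/8 + (⅛)*(-1) = -5/8 - ⅛ = -¾)
E(B) = 1
E(f(4))*(-123) = 1*(-123) = -123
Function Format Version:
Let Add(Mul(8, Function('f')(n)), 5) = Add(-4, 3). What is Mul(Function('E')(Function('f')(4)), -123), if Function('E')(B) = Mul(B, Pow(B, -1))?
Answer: -123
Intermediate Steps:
Function('f')(n) = Rational(-3, 4) (Function('f')(n) = Add(Rational(-5, 8), Mul(Rational(1, 8), Add(-4, 3))) = Add(Rational(-5, 8), Mul(Rational(1, 8), -1)) = Add(Rational(-5, 8), Rational(-1, 8)) = Rational(-3, 4))
Function('E')(B) = 1
Mul(Function('E')(Function('f')(4)), -123) = Mul(1, -123) = -123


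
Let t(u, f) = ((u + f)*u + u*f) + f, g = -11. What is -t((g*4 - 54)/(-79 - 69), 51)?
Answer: -651529/5476 ≈ -118.98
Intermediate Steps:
t(u, f) = f + f*u + u*(f + u) (t(u, f) = ((f + u)*u + f*u) + f = (u*(f + u) + f*u) + f = (f*u + u*(f + u)) + f = f + f*u + u*(f + u))
-t((g*4 - 54)/(-79 - 69), 51) = -(51 + ((-11*4 - 54)/(-79 - 69))**2 + 2*51*((-11*4 - 54)/(-79 - 69))) = -(51 + ((-44 - 54)/(-148))**2 + 2*51*((-44 - 54)/(-148))) = -(51 + (-98*(-1/148))**2 + 2*51*(-98*(-1/148))) = -(51 + (49/74)**2 + 2*51*(49/74)) = -(51 + 2401/5476 + 2499/37) = -1*651529/5476 = -651529/5476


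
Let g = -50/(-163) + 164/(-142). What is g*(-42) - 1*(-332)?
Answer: 4254508/11573 ≈ 367.62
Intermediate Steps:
g = -9816/11573 (g = -50*(-1/163) + 164*(-1/142) = 50/163 - 82/71 = -9816/11573 ≈ -0.84818)
g*(-42) - 1*(-332) = -9816/11573*(-42) - 1*(-332) = 412272/11573 + 332 = 4254508/11573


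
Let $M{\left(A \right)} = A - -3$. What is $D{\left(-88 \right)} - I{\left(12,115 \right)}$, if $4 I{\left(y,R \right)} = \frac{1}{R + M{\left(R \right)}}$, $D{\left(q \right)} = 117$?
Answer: $\frac{109043}{932} \approx 117.0$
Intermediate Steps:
$M{\left(A \right)} = 3 + A$ ($M{\left(A \right)} = A + 3 = 3 + A$)
$I{\left(y,R \right)} = \frac{1}{4 \left(3 + 2 R\right)}$ ($I{\left(y,R \right)} = \frac{1}{4 \left(R + \left(3 + R\right)\right)} = \frac{1}{4 \left(3 + 2 R\right)}$)
$D{\left(-88 \right)} - I{\left(12,115 \right)} = 117 - \frac{1}{4 \left(3 + 2 \cdot 115\right)} = 117 - \frac{1}{4 \left(3 + 230\right)} = 117 - \frac{1}{4 \cdot 233} = 117 - \frac{1}{4} \cdot \frac{1}{233} = 117 - \frac{1}{932} = \frac{109043}{932}$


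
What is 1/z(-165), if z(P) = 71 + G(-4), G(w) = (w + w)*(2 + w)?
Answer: 1/87 ≈ 0.011494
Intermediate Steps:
G(w) = 2*w*(2 + w) (G(w) = (2*w)*(2 + w) = 2*w*(2 + w))
z(P) = 87 (z(P) = 71 + 2*(-4)*(2 - 4) = 71 + 2*(-4)*(-2) = 71 + 16 = 87)
1/z(-165) = 1/87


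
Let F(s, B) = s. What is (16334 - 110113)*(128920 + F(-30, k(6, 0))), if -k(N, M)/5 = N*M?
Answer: -12087175310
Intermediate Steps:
k(N, M) = -5*M*N (k(N, M) = -5*N*M = -5*M*N)
(16334 - 110113)*(128920 + F(-30, k(6, 0))) = (16334 - 110113)*(128920 - 30) = -93779*128890 = -12087175310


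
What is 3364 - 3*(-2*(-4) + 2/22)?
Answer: 36737/11 ≈ 3339.7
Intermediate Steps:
3364 - 3*(-2*(-4) + 2/22) = 3364 - 3*(8 + 2*(1/22)) = 3364 - 3*(8 + 1/11) = 3364 - 3*89/11 = 3364 - 267/11 = 36737/11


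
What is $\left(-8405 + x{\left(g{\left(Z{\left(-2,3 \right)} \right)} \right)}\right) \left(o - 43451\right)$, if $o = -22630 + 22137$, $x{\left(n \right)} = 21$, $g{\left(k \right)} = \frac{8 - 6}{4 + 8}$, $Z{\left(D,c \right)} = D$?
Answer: $368426496$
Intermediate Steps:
$g{\left(k \right)} = \frac{1}{6}$ ($g{\left(k \right)} = \frac{2}{12} = 2 \cdot \frac{1}{12} = \frac{1}{6}$)
$o = -493$
$\left(-8405 + x{\left(g{\left(Z{\left(-2,3 \right)} \right)} \right)}\right) \left(o - 43451\right) = \left(-8405 + 21\right) \left(-493 - 43451\right) = \left(-8384\right) \left(-43944\right) = 368426496$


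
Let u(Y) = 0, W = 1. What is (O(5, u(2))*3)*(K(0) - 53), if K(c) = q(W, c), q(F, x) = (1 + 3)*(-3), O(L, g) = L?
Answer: -975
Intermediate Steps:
q(F, x) = -12 (q(F, x) = 4*(-3) = -12)
K(c) = -12
(O(5, u(2))*3)*(K(0) - 53) = (5*3)*(-12 - 53) = 15*(-65) = -975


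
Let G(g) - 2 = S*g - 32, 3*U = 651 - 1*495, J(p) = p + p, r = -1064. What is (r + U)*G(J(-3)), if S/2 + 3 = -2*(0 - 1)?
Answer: 18216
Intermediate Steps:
J(p) = 2*p
S = -2 (S = -6 + 2*(-2*(0 - 1)) = -6 + 2*(-2*(-1)) = -6 + 2*2 = -6 + 4 = -2)
U = 52 (U = (651 - 1*495)/3 = (651 - 495)/3 = (⅓)*156 = 52)
G(g) = -30 - 2*g (G(g) = 2 + (-2*g - 32) = 2 + (-32 - 2*g) = -30 - 2*g)
(r + U)*G(J(-3)) = (-1064 + 52)*(-30 - 4*(-3)) = -1012*(-30 - 2*(-6)) = -1012*(-30 + 12) = -1012*(-18) = 18216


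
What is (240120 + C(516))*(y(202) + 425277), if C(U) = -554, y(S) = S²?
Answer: 111657160846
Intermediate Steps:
(240120 + C(516))*(y(202) + 425277) = (240120 - 554)*(202² + 425277) = 239566*(40804 + 425277) = 239566*466081 = 111657160846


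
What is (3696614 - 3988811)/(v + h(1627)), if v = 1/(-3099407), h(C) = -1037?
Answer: 905637427179/3214085060 ≈ 281.77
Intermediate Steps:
v = -1/3099407 ≈ -3.2264e-7
(3696614 - 3988811)/(v + h(1627)) = (3696614 - 3988811)/(-1/3099407 - 1037) = -292197/(-3214085060/3099407) = -292197*(-3099407/3214085060) = 905637427179/3214085060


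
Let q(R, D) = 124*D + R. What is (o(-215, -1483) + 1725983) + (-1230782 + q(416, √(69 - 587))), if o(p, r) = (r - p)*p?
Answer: 768237 + 124*I*√518 ≈ 7.6824e+5 + 2822.2*I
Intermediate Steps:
q(R, D) = R + 124*D
o(p, r) = p*(r - p)
(o(-215, -1483) + 1725983) + (-1230782 + q(416, √(69 - 587))) = (-215*(-1483 - 1*(-215)) + 1725983) + (-1230782 + (416 + 124*√(69 - 587))) = (-215*(-1483 + 215) + 1725983) + (-1230782 + (416 + 124*√(-518))) = (-215*(-1268) + 1725983) + (-1230782 + (416 + 124*(I*√518))) = (272620 + 1725983) + (-1230782 + (416 + 124*I*√518)) = 1998603 + (-1230366 + 124*I*√518) = 768237 + 124*I*√518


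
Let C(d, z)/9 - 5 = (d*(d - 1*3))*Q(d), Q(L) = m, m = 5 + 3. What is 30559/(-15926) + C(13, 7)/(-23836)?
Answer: -439094177/189806068 ≈ -2.3134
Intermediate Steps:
m = 8
Q(L) = 8
C(d, z) = 45 + 72*d*(-3 + d) (C(d, z) = 45 + 9*((d*(d - 1*3))*8) = 45 + 9*((d*(d - 3))*8) = 45 + 9*((d*(-3 + d))*8) = 45 + 9*(8*d*(-3 + d)) = 45 + 72*d*(-3 + d))
30559/(-15926) + C(13, 7)/(-23836) = 30559/(-15926) + (45 - 216*13 + 72*13**2)/(-23836) = 30559*(-1/15926) + (45 - 2808 + 72*169)*(-1/23836) = -30559/15926 + (45 - 2808 + 12168)*(-1/23836) = -30559/15926 + 9405*(-1/23836) = -30559/15926 - 9405/23836 = -439094177/189806068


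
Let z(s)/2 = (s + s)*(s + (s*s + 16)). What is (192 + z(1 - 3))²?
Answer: 2304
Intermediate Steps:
z(s) = 4*s*(16 + s + s²) (z(s) = 2*((s + s)*(s + (s*s + 16))) = 2*((2*s)*(s + (s² + 16))) = 2*((2*s)*(s + (16 + s²))) = 2*((2*s)*(16 + s + s²)) = 2*(2*s*(16 + s + s²)) = 4*s*(16 + s + s²))
(192 + z(1 - 3))² = (192 + 4*(1 - 3)*(16 + (1 - 3) + (1 - 3)²))² = (192 + 4*(-2)*(16 - 2 + (-2)²))² = (192 + 4*(-2)*(16 - 2 + 4))² = (192 + 4*(-2)*18)² = (192 - 144)² = 48² = 2304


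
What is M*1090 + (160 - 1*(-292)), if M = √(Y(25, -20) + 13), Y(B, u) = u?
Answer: 452 + 1090*I*√7 ≈ 452.0 + 2883.9*I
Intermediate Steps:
M = I*√7 (M = √(-20 + 13) = √(-7) = I*√7 ≈ 2.6458*I)
M*1090 + (160 - 1*(-292)) = (I*√7)*1090 + (160 - 1*(-292)) = 1090*I*√7 + (160 + 292) = 1090*I*√7 + 452 = 452 + 1090*I*√7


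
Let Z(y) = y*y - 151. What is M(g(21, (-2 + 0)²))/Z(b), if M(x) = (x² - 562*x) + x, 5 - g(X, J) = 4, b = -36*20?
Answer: -560/518249 ≈ -0.0010806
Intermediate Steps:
b = -720
g(X, J) = 1 (g(X, J) = 5 - 1*4 = 5 - 4 = 1)
Z(y) = -151 + y² (Z(y) = y² - 151 = -151 + y²)
M(x) = x² - 561*x
M(g(21, (-2 + 0)²))/Z(b) = (1*(-561 + 1))/(-151 + (-720)²) = (1*(-560))/(-151 + 518400) = -560/518249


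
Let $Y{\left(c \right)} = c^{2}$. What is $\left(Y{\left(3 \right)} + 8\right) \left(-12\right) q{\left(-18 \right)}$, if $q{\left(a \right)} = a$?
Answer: $3672$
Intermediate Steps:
$\left(Y{\left(3 \right)} + 8\right) \left(-12\right) q{\left(-18 \right)} = \left(3^{2} + 8\right) \left(-12\right) \left(-18\right) = \left(9 + 8\right) \left(-12\right) \left(-18\right) = 17 \left(-12\right) \left(-18\right) = \left(-204\right) \left(-18\right) = 3672$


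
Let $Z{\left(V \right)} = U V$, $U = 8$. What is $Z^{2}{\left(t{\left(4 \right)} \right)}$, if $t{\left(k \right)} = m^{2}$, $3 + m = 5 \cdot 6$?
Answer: $34012224$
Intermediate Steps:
$m = 27$ ($m = -3 + 5 \cdot 6 = -3 + 30 = 27$)
$t{\left(k \right)} = 729$ ($t{\left(k \right)} = 27^{2} = 729$)
$Z{\left(V \right)} = 8 V$
$Z^{2}{\left(t{\left(4 \right)} \right)} = \left(8 \cdot 729\right)^{2} = 5832^{2} = 34012224$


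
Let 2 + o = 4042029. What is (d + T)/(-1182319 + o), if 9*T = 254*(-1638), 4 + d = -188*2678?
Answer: -45808/238309 ≈ -0.19222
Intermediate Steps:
o = 4042027 (o = -2 + 4042029 = 4042027)
d = -503468 (d = -4 - 188*2678 = -4 - 503464 = -503468)
T = -46228 (T = (254*(-1638))/9 = (⅑)*(-416052) = -46228)
(d + T)/(-1182319 + o) = (-503468 - 46228)/(-1182319 + 4042027) = -549696/2859708 = -549696*1/2859708 = -45808/238309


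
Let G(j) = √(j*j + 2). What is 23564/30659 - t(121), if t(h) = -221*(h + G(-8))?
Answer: 19066881/713 + 221*√66 ≈ 28537.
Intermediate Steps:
G(j) = √(2 + j²) (G(j) = √(j² + 2) = √(2 + j²))
t(h) = -221*h - 221*√66 (t(h) = -221*(h + √(2 + (-8)²)) = -221*(h + √(2 + 64)) = -221*(h + √66) = -221*h - 221*√66)
23564/30659 - t(121) = 23564/30659 - (-221*121 - 221*√66) = 23564*(1/30659) - (-26741 - 221*√66) = 548/713 + (26741 + 221*√66) = 19066881/713 + 221*√66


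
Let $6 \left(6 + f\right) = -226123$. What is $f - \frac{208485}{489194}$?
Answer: $- \frac{27659219189}{733791} \approx -37694.0$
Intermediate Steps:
$f = - \frac{226159}{6}$ ($f = -6 + \frac{1}{6} \left(-226123\right) = -6 - \frac{226123}{6} = - \frac{226159}{6} \approx -37693.0$)
$f - \frac{208485}{489194} = - \frac{226159}{6} - \frac{208485}{489194} = - \frac{27659219189}{733791}$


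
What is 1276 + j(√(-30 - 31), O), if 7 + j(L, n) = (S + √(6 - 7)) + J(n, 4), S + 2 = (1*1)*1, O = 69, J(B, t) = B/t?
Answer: 5141/4 + I ≈ 1285.3 + 1.0*I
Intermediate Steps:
S = -1 (S = -2 + (1*1)*1 = -2 + 1*1 = -2 + 1 = -1)
j(L, n) = -8 + I + n/4 (j(L, n) = -7 + ((-1 + √(6 - 7)) + n/4) = -7 + ((-1 + √(-1)) + n*(¼)) = -7 + ((-1 + I) + n/4) = -7 + (-1 + I + n/4) = -8 + I + n/4)
1276 + j(√(-30 - 31), O) = 1276 + (-8 + I + (¼)*69) = 1276 + (-8 + I + 69/4) = 1276 + (37/4 + I) = 5141/4 + I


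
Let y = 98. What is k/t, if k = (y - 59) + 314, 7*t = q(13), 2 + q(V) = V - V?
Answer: -2471/2 ≈ -1235.5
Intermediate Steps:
q(V) = -2 (q(V) = -2 + (V - V) = -2 + 0 = -2)
t = -2/7 (t = (⅐)*(-2) = -2/7 ≈ -0.28571)
k = 353 (k = (98 - 59) + 314 = 39 + 314 = 353)
k/t = 353/(-2/7) = 353*(-7/2) = -2471/2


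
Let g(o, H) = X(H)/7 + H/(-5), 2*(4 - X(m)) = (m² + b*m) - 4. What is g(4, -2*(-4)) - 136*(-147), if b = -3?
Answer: 99942/5 ≈ 19988.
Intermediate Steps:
X(m) = 6 - m²/2 + 3*m/2 (X(m) = 4 - ((m² - 3*m) - 4)/2 = 4 - (-4 + m² - 3*m)/2 = 4 + (2 - m²/2 + 3*m/2) = 6 - m²/2 + 3*m/2)
g(o, H) = 6/7 - H²/14 + H/70 (g(o, H) = (6 - H²/2 + 3*H/2)/7 + H/(-5) = (6 - H²/2 + 3*H/2)*(⅐) + H*(-⅕) = (6/7 - H²/14 + 3*H/14) - H/5 = 6/7 - H²/14 + H/70)
g(4, -2*(-4)) - 136*(-147) = (6/7 - (-2*(-4))²/14 + (-2*(-4))/70) - 136*(-147) = (6/7 - 1/14*8² + (1/70)*8) + 19992 = (6/7 - 1/14*64 + 4/35) + 19992 = (6/7 - 32/7 + 4/35) + 19992 = -18/5 + 19992 = 99942/5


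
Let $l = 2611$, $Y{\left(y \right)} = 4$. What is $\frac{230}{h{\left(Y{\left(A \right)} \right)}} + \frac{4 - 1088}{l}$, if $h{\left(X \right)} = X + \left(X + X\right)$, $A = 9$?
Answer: $\frac{293761}{15666} \approx 18.751$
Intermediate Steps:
$h{\left(X \right)} = 3 X$ ($h{\left(X \right)} = X + 2 X = 3 X$)
$\frac{230}{h{\left(Y{\left(A \right)} \right)}} + \frac{4 - 1088}{l} = \frac{230}{3 \cdot 4} + \frac{4 - 1088}{2611} = \frac{230}{12} + \left(4 - 1088\right) \frac{1}{2611} = 230 \cdot \frac{1}{12} - \frac{1084}{2611} = \frac{115}{6} - \frac{1084}{2611} = \frac{293761}{15666}$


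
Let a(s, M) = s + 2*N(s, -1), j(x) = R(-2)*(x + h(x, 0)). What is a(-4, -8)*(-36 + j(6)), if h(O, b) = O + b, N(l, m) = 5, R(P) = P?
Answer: -360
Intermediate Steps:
j(x) = -4*x (j(x) = -2*(x + (x + 0)) = -2*(x + x) = -4*x)
a(s, M) = 10 + s (a(s, M) = s + 2*5 = s + 10 = 10 + s)
a(-4, -8)*(-36 + j(6)) = (10 - 4)*(-36 - 4*6) = 6*(-36 - 24) = 6*(-60) = -360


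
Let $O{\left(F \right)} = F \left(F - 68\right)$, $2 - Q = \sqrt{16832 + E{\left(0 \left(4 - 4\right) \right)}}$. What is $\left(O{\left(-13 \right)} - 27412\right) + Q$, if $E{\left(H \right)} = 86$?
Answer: $-26357 - \sqrt{16918} \approx -26487.0$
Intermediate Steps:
$Q = 2 - \sqrt{16918}$ ($Q = 2 - \sqrt{16832 + 86} = 2 - \sqrt{16918} \approx -128.07$)
$O{\left(F \right)} = F \left(-68 + F\right)$
$\left(O{\left(-13 \right)} - 27412\right) + Q = \left(- 13 \left(-68 - 13\right) - 27412\right) + \left(2 - \sqrt{16918}\right) = \left(\left(-13\right) \left(-81\right) - 27412\right) + \left(2 - \sqrt{16918}\right) = \left(1053 - 27412\right) + \left(2 - \sqrt{16918}\right) = -26359 + \left(2 - \sqrt{16918}\right) = -26357 - \sqrt{16918}$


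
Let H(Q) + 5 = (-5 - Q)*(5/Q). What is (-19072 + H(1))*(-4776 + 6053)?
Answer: -24399639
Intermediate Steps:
H(Q) = -5 + 5*(-5 - Q)/Q (H(Q) = -5 + (-5 - Q)*(5/Q) = -5 + 5*(-5 - Q)/Q)
(-19072 + H(1))*(-4776 + 6053) = (-19072 + (-10 - 25/1))*(-4776 + 6053) = (-19072 + (-10 - 25*1))*1277 = (-19072 + (-10 - 25))*1277 = (-19072 - 35)*1277 = -19107*1277 = -24399639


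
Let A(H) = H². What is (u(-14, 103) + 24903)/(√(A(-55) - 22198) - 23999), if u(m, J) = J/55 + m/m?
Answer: -32874382177/31678414570 - 1369823*I*√19173/31678414570 ≈ -1.0378 - 0.0059875*I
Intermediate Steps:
u(m, J) = 1 + J/55 (u(m, J) = J*(1/55) + 1 = J/55 + 1 = 1 + J/55)
(u(-14, 103) + 24903)/(√(A(-55) - 22198) - 23999) = ((1 + (1/55)*103) + 24903)/(√((-55)² - 22198) - 23999) = ((1 + 103/55) + 24903)/(√(3025 - 22198) - 23999) = (158/55 + 24903)/(√(-19173) - 23999) = 1369823/(55*(I*√19173 - 23999)) = 1369823/(55*(-23999 + I*√19173))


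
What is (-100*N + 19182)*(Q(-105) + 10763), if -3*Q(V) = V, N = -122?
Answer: 338862836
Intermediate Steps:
Q(V) = -V/3
(-100*N + 19182)*(Q(-105) + 10763) = (-100*(-122) + 19182)*(-⅓*(-105) + 10763) = (12200 + 19182)*(35 + 10763) = 31382*10798 = 338862836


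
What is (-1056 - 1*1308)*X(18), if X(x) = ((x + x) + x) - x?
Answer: -85104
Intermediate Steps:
X(x) = 2*x (X(x) = (2*x + x) - x = 3*x - x = 2*x)
(-1056 - 1*1308)*X(18) = (-1056 - 1*1308)*(2*18) = (-1056 - 1308)*36 = -2364*36 = -85104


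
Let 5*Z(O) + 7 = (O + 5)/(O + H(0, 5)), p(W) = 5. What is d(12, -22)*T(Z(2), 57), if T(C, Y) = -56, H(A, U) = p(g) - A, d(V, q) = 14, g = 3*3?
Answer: -784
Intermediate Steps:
g = 9
H(A, U) = 5 - A
Z(O) = -6/5 (Z(O) = -7/5 + ((O + 5)/(O + (5 - 1*0)))/5 = -7/5 + ((5 + O)/(O + (5 + 0)))/5 = -7/5 + ((5 + O)/(O + 5))/5 = -7/5 + ((5 + O)/(5 + O))/5 = -7/5 + (1/5)*1 = -7/5 + 1/5 = -6/5)
d(12, -22)*T(Z(2), 57) = 14*(-56) = -784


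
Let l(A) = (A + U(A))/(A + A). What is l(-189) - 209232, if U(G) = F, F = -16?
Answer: -79089491/378 ≈ -2.0923e+5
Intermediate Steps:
U(G) = -16
l(A) = (-16 + A)/(2*A) (l(A) = (A - 16)/(A + A) = (-16 + A)/((2*A)) = (-16 + A)*(1/(2*A)) = (-16 + A)/(2*A))
l(-189) - 209232 = (1/2)*(-16 - 189)/(-189) - 209232 = (1/2)*(-1/189)*(-205) - 209232 = 205/378 - 209232 = -79089491/378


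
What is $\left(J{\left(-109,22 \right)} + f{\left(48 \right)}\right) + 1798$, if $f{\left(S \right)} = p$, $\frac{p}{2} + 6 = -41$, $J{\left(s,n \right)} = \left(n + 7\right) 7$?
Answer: $1907$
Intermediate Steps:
$J{\left(s,n \right)} = 49 + 7 n$ ($J{\left(s,n \right)} = \left(7 + n\right) 7 = 49 + 7 n$)
$p = -94$ ($p = -12 + 2 \left(-41\right) = -12 - 82 = -94$)
$f{\left(S \right)} = -94$
$\left(J{\left(-109,22 \right)} + f{\left(48 \right)}\right) + 1798 = \left(\left(49 + 7 \cdot 22\right) - 94\right) + 1798 = \left(\left(49 + 154\right) - 94\right) + 1798 = \left(203 - 94\right) + 1798 = 109 + 1798 = 1907$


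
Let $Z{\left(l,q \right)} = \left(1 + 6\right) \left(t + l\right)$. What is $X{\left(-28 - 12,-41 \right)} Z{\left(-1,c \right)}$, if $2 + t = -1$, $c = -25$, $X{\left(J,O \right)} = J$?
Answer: $1120$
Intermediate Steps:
$t = -3$ ($t = -2 - 1 = -3$)
$Z{\left(l,q \right)} = -21 + 7 l$ ($Z{\left(l,q \right)} = \left(1 + 6\right) \left(-3 + l\right) = 7 \left(-3 + l\right) = -21 + 7 l$)
$X{\left(-28 - 12,-41 \right)} Z{\left(-1,c \right)} = \left(-28 - 12\right) \left(-21 + 7 \left(-1\right)\right) = - 40 \left(-21 - 7\right) = \left(-40\right) \left(-28\right) = 1120$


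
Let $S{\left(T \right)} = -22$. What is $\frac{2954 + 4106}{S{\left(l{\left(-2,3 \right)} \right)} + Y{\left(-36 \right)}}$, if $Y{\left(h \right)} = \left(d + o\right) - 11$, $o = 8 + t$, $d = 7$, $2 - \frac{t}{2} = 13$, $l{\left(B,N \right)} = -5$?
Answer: $- \frac{353}{2} \approx -176.5$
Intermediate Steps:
$t = -22$ ($t = 4 - 26 = -22$)
$o = -14$ ($o = 8 - 22 = -14$)
$Y{\left(h \right)} = -18$ ($Y{\left(h \right)} = \left(7 - 14\right) - 11 = -7 - 11 = -18$)
$\frac{2954 + 4106}{S{\left(l{\left(-2,3 \right)} \right)} + Y{\left(-36 \right)}} = \frac{2954 + 4106}{-22 - 18} = \frac{7060}{-40} = 7060 \left(- \frac{1}{40}\right) = - \frac{353}{2}$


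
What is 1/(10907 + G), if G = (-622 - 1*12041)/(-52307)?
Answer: 52307/570525112 ≈ 9.1682e-5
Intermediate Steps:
G = 12663/52307 (G = (-622 - 12041)*(-1/52307) = -12663*(-1/52307) = 12663/52307 ≈ 0.24209)
1/(10907 + G) = 1/(10907 + 12663/52307) = 1/(570525112/52307) = 52307/570525112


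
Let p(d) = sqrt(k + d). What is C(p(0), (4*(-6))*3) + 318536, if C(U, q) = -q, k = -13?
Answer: 318608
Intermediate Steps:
p(d) = sqrt(-13 + d)
C(p(0), (4*(-6))*3) + 318536 = -4*(-6)*3 + 318536 = -(-24)*3 + 318536 = -1*(-72) + 318536 = 72 + 318536 = 318608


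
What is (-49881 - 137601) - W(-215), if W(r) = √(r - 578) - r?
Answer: -187697 - I*√793 ≈ -1.877e+5 - 28.16*I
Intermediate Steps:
W(r) = √(-578 + r) - r
(-49881 - 137601) - W(-215) = (-49881 - 137601) - (√(-578 - 215) - 1*(-215)) = -187482 - (√(-793) + 215) = -187482 - (I*√793 + 215) = -187482 - (215 + I*√793) = -187482 + (-215 - I*√793) = -187697 - I*√793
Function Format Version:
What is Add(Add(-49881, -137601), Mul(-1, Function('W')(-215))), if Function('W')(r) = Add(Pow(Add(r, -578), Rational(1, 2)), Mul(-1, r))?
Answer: Add(-187697, Mul(-1, I, Pow(793, Rational(1, 2)))) ≈ Add(-1.8770e+5, Mul(-28.160, I))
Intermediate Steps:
Function('W')(r) = Add(Pow(Add(-578, r), Rational(1, 2)), Mul(-1, r))
Add(Add(-49881, -137601), Mul(-1, Function('W')(-215))) = Add(Add(-49881, -137601), Mul(-1, Add(Pow(Add(-578, -215), Rational(1, 2)), Mul(-1, -215)))) = Add(-187482, Mul(-1, Add(Pow(-793, Rational(1, 2)), 215))) = Add(-187482, Mul(-1, Add(Mul(I, Pow(793, Rational(1, 2))), 215))) = Add(-187482, Mul(-1, Add(215, Mul(I, Pow(793, Rational(1, 2)))))) = Add(-187482, Add(-215, Mul(-1, I, Pow(793, Rational(1, 2))))) = Add(-187697, Mul(-1, I, Pow(793, Rational(1, 2))))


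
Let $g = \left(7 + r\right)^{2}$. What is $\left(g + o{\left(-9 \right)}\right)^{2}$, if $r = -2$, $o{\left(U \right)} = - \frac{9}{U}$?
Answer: $676$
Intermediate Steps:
$g = 25$ ($g = \left(7 - 2\right)^{2} = 5^{2} = 25$)
$\left(g + o{\left(-9 \right)}\right)^{2} = \left(25 - \frac{9}{-9}\right)^{2} = \left(25 - -1\right)^{2} = \left(25 + 1\right)^{2} = 26^{2} = 676$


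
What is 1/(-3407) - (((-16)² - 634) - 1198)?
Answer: 5369431/3407 ≈ 1576.0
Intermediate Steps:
1/(-3407) - (((-16)² - 634) - 1198) = -1/3407 - ((256 - 634) - 1198) = -1/3407 - (-378 - 1198) = -1/3407 - 1*(-1576) = -1/3407 + 1576 = 5369431/3407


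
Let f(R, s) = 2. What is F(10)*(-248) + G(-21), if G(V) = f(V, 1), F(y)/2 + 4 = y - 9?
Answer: 1490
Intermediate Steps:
F(y) = -26 + 2*y (F(y) = -8 + 2*(y - 9) = -8 + 2*(-9 + y) = -8 + (-18 + 2*y) = -26 + 2*y)
G(V) = 2
F(10)*(-248) + G(-21) = (-26 + 2*10)*(-248) + 2 = (-26 + 20)*(-248) + 2 = -6*(-248) + 2 = 1488 + 2 = 1490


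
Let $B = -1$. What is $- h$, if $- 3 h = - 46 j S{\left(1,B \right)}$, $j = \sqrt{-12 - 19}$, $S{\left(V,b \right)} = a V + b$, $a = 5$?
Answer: $- \frac{184 i \sqrt{31}}{3} \approx - 341.49 i$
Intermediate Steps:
$S{\left(V,b \right)} = b + 5 V$ ($S{\left(V,b \right)} = 5 V + b = b + 5 V$)
$j = i \sqrt{31}$ ($j = \sqrt{-31} = i \sqrt{31} \approx 5.5678 i$)
$h = \frac{184 i \sqrt{31}}{3}$ ($h = - \frac{- 46 i \sqrt{31} \left(-1 + 5 \cdot 1\right)}{3} = - \frac{- 46 i \sqrt{31} \left(-1 + 5\right)}{3} = - \frac{- 46 i \sqrt{31} \cdot 4}{3} = - \frac{\left(-184\right) i \sqrt{31}}{3} = \frac{184 i \sqrt{31}}{3} \approx 341.49 i$)
$- h = - \frac{184 i \sqrt{31}}{3}$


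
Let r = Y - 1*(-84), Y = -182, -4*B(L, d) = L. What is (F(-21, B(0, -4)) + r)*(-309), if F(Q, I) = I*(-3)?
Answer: 30282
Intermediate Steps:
B(L, d) = -L/4
F(Q, I) = -3*I
r = -98 (r = -182 - 1*(-84) = -182 + 84 = -98)
(F(-21, B(0, -4)) + r)*(-309) = (-(-3)*0/4 - 98)*(-309) = (-3*0 - 98)*(-309) = (0 - 98)*(-309) = -98*(-309) = 30282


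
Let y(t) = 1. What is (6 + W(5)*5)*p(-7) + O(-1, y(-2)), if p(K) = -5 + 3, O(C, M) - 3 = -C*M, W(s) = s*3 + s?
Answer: -208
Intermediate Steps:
W(s) = 4*s (W(s) = 3*s + s = 4*s)
O(C, M) = 3 - C*M
p(K) = -2
(6 + W(5)*5)*p(-7) + O(-1, y(-2)) = (6 + (4*5)*5)*(-2) + (3 - 1*(-1)*1) = (6 + 20*5)*(-2) + (3 + 1) = (6 + 100)*(-2) + 4 = 106*(-2) + 4 = -212 + 4 = -208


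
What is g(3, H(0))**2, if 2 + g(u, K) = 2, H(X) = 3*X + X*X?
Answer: 0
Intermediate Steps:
H(X) = X**2 + 3*X (H(X) = 3*X + X**2 = X**2 + 3*X)
g(u, K) = 0 (g(u, K) = -2 + 2 = 0)
g(3, H(0))**2 = 0**2 = 0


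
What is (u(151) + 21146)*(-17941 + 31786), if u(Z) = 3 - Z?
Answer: 290717310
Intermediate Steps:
(u(151) + 21146)*(-17941 + 31786) = ((3 - 1*151) + 21146)*(-17941 + 31786) = ((3 - 151) + 21146)*13845 = (-148 + 21146)*13845 = 20998*13845 = 290717310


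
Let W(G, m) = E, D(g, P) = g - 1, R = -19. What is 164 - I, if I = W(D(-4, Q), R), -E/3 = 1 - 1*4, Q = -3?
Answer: 155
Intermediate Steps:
D(g, P) = -1 + g
E = 9 (E = -3*(1 - 1*4) = -3*(1 - 4) = -3*(-3) = 9)
W(G, m) = 9
I = 9
164 - I = 164 - 1*9 = 164 - 9 = 155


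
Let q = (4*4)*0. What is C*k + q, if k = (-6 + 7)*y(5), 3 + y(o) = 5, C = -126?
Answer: -252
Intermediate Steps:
y(o) = 2 (y(o) = -3 + 5 = 2)
q = 0 (q = 16*0 = 0)
k = 2 (k = (-6 + 7)*2 = 1*2 = 2)
C*k + q = -126*2 + 0 = -252 + 0 = -252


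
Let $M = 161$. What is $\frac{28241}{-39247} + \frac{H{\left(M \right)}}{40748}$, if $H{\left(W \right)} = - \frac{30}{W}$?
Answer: $- \frac{92637112279}{128738558858} \approx -0.71958$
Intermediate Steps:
$\frac{28241}{-39247} + \frac{H{\left(M \right)}}{40748} = \frac{28241}{-39247} + \frac{\left(-30\right) \frac{1}{161}}{40748} = 28241 \left(- \frac{1}{39247}\right) + \left(-30\right) \frac{1}{161} \cdot \frac{1}{40748} = - \frac{28241}{39247} - \frac{15}{3280214} = - \frac{92637112279}{128738558858}$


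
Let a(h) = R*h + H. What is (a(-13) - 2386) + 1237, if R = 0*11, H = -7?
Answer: -1156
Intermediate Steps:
R = 0
a(h) = -7 (a(h) = 0*h - 7 = 0 - 7 = -7)
(a(-13) - 2386) + 1237 = (-7 - 2386) + 1237 = -2393 + 1237 = -1156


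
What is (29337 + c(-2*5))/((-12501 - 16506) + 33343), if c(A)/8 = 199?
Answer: 30929/4336 ≈ 7.1331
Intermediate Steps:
c(A) = 1592 (c(A) = 8*199 = 1592)
(29337 + c(-2*5))/((-12501 - 16506) + 33343) = (29337 + 1592)/((-12501 - 16506) + 33343) = 30929/(-29007 + 33343) = 30929/4336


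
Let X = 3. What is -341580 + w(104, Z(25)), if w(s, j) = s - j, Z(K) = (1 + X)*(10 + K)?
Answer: -341616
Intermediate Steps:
Z(K) = 40 + 4*K (Z(K) = (1 + 3)*(10 + K) = 4*(10 + K) = 40 + 4*K)
-341580 + w(104, Z(25)) = -341580 + (104 - (40 + 4*25)) = -341580 + (104 - (40 + 100)) = -341580 + (104 - 1*140) = -341580 + (104 - 140) = -341580 - 36 = -341616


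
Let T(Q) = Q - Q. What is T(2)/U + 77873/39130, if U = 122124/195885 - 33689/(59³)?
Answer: 1811/910 ≈ 1.9901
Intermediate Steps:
T(Q) = 0
U = 104421103/227291895 (U = 122124*(1/195885) - 33689/205379 = 40708/65295 - 33689*1/205379 = 40708/65295 - 571/3481 = 104421103/227291895 ≈ 0.45941)
T(2)/U + 77873/39130 = 0/(104421103/227291895) + 77873/39130 = 0*(227291895/104421103) + 77873*(1/39130) = 0 + 1811/910 = 1811/910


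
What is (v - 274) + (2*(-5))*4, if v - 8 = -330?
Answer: -636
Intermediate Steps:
v = -322 (v = 8 - 330 = -322)
(v - 274) + (2*(-5))*4 = (-322 - 274) + (2*(-5))*4 = -596 - 10*4 = -596 - 40 = -636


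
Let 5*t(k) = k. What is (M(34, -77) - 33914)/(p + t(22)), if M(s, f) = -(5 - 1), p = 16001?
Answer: -169590/80027 ≈ -2.1192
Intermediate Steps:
t(k) = k/5
M(s, f) = -4 (M(s, f) = -1*4 = -4)
(M(34, -77) - 33914)/(p + t(22)) = (-4 - 33914)/(16001 + (1/5)*22) = -33918/(16001 + 22/5) = -33918/80027/5 = -33918*5/80027 = -169590/80027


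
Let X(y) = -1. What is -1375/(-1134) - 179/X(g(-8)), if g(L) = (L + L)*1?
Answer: 204361/1134 ≈ 180.21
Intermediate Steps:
g(L) = 2*L (g(L) = (2*L)*1 = 2*L)
-1375/(-1134) - 179/X(g(-8)) = -1375/(-1134) - 179/(-1) = -1375*(-1/1134) - 179*(-1) = 1375/1134 + 179 = 204361/1134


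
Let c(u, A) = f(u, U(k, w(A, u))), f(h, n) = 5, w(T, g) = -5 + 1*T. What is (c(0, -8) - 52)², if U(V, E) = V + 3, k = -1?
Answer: 2209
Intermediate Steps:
w(T, g) = -5 + T
U(V, E) = 3 + V
c(u, A) = 5
(c(0, -8) - 52)² = (5 - 52)² = (-47)² = 2209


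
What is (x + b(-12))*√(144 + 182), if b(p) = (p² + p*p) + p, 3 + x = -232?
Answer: 41*√326 ≈ 740.27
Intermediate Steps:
x = -235 (x = -3 - 232 = -235)
b(p) = p + 2*p² (b(p) = (p² + p²) + p = 2*p² + p = p + 2*p²)
(x + b(-12))*√(144 + 182) = (-235 - 12*(1 + 2*(-12)))*√(144 + 182) = (-235 - 12*(1 - 24))*√326 = (-235 - 12*(-23))*√326 = (-235 + 276)*√326 = 41*√326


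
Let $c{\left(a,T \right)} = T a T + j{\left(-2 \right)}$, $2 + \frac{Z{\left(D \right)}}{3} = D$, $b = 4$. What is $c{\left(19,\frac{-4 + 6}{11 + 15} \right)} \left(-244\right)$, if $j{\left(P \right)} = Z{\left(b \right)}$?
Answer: $- \frac{252052}{169} \approx -1491.4$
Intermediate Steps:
$Z{\left(D \right)} = -6 + 3 D$
$j{\left(P \right)} = 6$ ($j{\left(P \right)} = -6 + 3 \cdot 4 = -6 + 12 = 6$)
$c{\left(a,T \right)} = 6 + a T^{2}$ ($c{\left(a,T \right)} = T a T + 6 = a T^{2} + 6 = 6 + a T^{2}$)
$c{\left(19,\frac{-4 + 6}{11 + 15} \right)} \left(-244\right) = \left(6 + 19 \left(\frac{-4 + 6}{11 + 15}\right)^{2}\right) \left(-244\right) = \left(6 + 19 \left(\frac{2}{26}\right)^{2}\right) \left(-244\right) = \left(6 + 19 \left(2 \cdot \frac{1}{26}\right)^{2}\right) \left(-244\right) = \left(6 + \frac{19}{169}\right) \left(-244\right) = \frac{1033}{169} \left(-244\right) = - \frac{252052}{169}$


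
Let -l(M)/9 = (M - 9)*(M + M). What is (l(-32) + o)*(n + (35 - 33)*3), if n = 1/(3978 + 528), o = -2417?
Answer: -703854221/4506 ≈ -1.5620e+5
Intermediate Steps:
l(M) = -18*M*(-9 + M) (l(M) = -9*(M - 9)*(M + M) = -9*(-9 + M)*2*M = -18*M*(-9 + M))
n = 1/4506 ≈ 0.00022193
(l(-32) + o)*(n + (35 - 33)*3) = (18*(-32)*(9 - 1*(-32)) - 2417)*(1/4506 + (35 - 33)*3) = (18*(-32)*(9 + 32) - 2417)*(1/4506 + 2*3) = (18*(-32)*41 - 2417)*(1/4506 + 6) = (-23616 - 2417)*(27037/4506) = -26033*27037/4506 = -703854221/4506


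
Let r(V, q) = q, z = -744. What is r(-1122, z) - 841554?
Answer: -842298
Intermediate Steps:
r(-1122, z) - 841554 = -744 - 841554 = -842298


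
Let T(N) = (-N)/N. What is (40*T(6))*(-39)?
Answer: 1560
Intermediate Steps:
T(N) = -1
(40*T(6))*(-39) = (40*(-1))*(-39) = -40*(-39) = 1560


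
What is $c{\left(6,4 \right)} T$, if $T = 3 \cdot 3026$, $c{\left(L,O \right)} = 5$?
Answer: $45390$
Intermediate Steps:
$T = 9078$
$c{\left(6,4 \right)} T = 5 \cdot 9078 = 45390$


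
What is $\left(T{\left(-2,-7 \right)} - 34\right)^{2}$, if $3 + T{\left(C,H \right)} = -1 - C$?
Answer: $1296$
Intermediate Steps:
$T{\left(C,H \right)} = -4 - C$ ($T{\left(C,H \right)} = -3 - \left(1 + C\right) = -4 - C$)
$\left(T{\left(-2,-7 \right)} - 34\right)^{2} = \left(\left(-4 - -2\right) - 34\right)^{2} = \left(\left(-4 + 2\right) - 34\right)^{2} = \left(-2 - 34\right)^{2} = \left(-36\right)^{2} = 1296$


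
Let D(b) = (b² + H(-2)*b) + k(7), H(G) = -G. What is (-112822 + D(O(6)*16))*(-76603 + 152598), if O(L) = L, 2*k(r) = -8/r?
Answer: -55012932490/7 ≈ -7.8590e+9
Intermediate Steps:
k(r) = -4/r (k(r) = (-8/r)/2 = -4/r)
D(b) = -4/7 + b² + 2*b (D(b) = (b² + (-1*(-2))*b) - 4/7 = (b² + 2*b) - 4*⅐ = (b² + 2*b) - 4/7 = -4/7 + b² + 2*b)
(-112822 + D(O(6)*16))*(-76603 + 152598) = (-112822 + (-4/7 + (6*16)² + 2*(6*16)))*(-76603 + 152598) = (-112822 + (-4/7 + 96² + 2*96))*75995 = (-112822 + (-4/7 + 9216 + 192))*75995 = (-112822 + 65852/7)*75995 = -723902/7*75995 = -55012932490/7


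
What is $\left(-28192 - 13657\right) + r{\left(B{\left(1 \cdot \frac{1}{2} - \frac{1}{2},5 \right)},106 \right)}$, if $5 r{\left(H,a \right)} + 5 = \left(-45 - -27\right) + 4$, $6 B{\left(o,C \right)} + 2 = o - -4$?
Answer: $- \frac{209264}{5} \approx -41853.0$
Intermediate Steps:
$B{\left(o,C \right)} = \frac{1}{3} + \frac{o}{6}$ ($B{\left(o,C \right)} = - \frac{1}{3} + \frac{o - -4}{6} = - \frac{1}{3} + \frac{o + 4}{6} = - \frac{1}{3} + \frac{4 + o}{6} = - \frac{1}{3} + \left(\frac{2}{3} + \frac{o}{6}\right) = \frac{1}{3} + \frac{o}{6}$)
$r{\left(H,a \right)} = - \frac{19}{5}$ ($r{\left(H,a \right)} = -1 + \frac{\left(-45 - -27\right) + 4}{5} = -1 + \frac{\left(-45 + 27\right) + 4}{5} = -1 + \frac{-18 + 4}{5} = -1 + \frac{1}{5} \left(-14\right) = -1 - \frac{14}{5} = - \frac{19}{5}$)
$\left(-28192 - 13657\right) + r{\left(B{\left(1 \cdot \frac{1}{2} - \frac{1}{2},5 \right)},106 \right)} = \left(-28192 - 13657\right) - \frac{19}{5} = -41849 - \frac{19}{5} = - \frac{209264}{5}$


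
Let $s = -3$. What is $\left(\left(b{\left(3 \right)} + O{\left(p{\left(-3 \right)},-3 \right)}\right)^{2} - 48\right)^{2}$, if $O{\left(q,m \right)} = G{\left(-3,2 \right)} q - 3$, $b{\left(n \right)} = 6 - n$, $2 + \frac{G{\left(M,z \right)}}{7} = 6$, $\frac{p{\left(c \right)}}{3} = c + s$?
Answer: $64499745024$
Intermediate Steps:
$p{\left(c \right)} = -9 + 3 c$ ($p{\left(c \right)} = 3 \left(c - 3\right) = 3 \left(-3 + c\right) = -9 + 3 c$)
$G{\left(M,z \right)} = 28$ ($G{\left(M,z \right)} = -14 + 7 \cdot 6 = -14 + 42 = 28$)
$O{\left(q,m \right)} = -3 + 28 q$ ($O{\left(q,m \right)} = 28 q - 3 = -3 + 28 q$)
$\left(\left(b{\left(3 \right)} + O{\left(p{\left(-3 \right)},-3 \right)}\right)^{2} - 48\right)^{2} = \left(\left(\left(6 - 3\right) + \left(-3 + 28 \left(-9 + 3 \left(-3\right)\right)\right)\right)^{2} - 48\right)^{2} = \left(\left(\left(6 - 3\right) + \left(-3 + 28 \left(-9 - 9\right)\right)\right)^{2} - 48\right)^{2} = \left(\left(3 + \left(-3 + 28 \left(-18\right)\right)\right)^{2} - 48\right)^{2} = \left(\left(3 - 507\right)^{2} - 48\right)^{2} = \left(\left(-504\right)^{2} - 48\right)^{2} = \left(254016 - 48\right)^{2} = 253968^{2} = 64499745024$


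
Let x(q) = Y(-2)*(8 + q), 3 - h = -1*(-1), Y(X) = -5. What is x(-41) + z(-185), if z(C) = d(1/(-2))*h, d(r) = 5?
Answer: 175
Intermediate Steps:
h = 2 (h = 3 - (-1)*(-1) = 3 - 1*1 = 3 - 1 = 2)
x(q) = -40 - 5*q (x(q) = -5*(8 + q) = -40 - 5*q)
z(C) = 10 (z(C) = 5*2 = 10)
x(-41) + z(-185) = (-40 - 5*(-41)) + 10 = (-40 + 205) + 10 = 165 + 10 = 175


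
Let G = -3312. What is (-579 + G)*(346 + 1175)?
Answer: -5918211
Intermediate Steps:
(-579 + G)*(346 + 1175) = (-579 - 3312)*(346 + 1175) = -3891*1521 = -5918211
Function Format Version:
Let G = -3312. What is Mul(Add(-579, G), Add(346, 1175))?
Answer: -5918211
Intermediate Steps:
Mul(Add(-579, G), Add(346, 1175)) = Mul(Add(-579, -3312), Add(346, 1175)) = Mul(-3891, 1521) = -5918211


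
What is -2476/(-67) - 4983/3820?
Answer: 9124459/255940 ≈ 35.651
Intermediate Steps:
-2476/(-67) - 4983/3820 = -2476*(-1/67) - 4983*1/3820 = 2476/67 - 4983/3820 = 9124459/255940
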